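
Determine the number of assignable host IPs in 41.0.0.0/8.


Host bits = 32 - 8 = 24
Total addresses = 2^24 = 16777216
Usable = total - 2 (network and broadcast)
Usable hosts: 16777214


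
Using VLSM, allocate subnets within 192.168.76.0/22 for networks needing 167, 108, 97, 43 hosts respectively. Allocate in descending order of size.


167 hosts -> /24 (254 usable): 192.168.76.0/24
108 hosts -> /25 (126 usable): 192.168.77.0/25
97 hosts -> /25 (126 usable): 192.168.77.128/25
43 hosts -> /26 (62 usable): 192.168.78.0/26
Allocation: 192.168.76.0/24 (167 hosts, 254 usable); 192.168.77.0/25 (108 hosts, 126 usable); 192.168.77.128/25 (97 hosts, 126 usable); 192.168.78.0/26 (43 hosts, 62 usable)


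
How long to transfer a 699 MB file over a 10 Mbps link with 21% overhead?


Effective throughput = 10 * (1 - 21/100) = 7.9 Mbps
File size in Mb = 699 * 8 = 5592 Mb
Time = 5592 / 7.9
Time = 707.8481 seconds


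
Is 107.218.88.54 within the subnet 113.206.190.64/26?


Subnet network: 113.206.190.64
Test IP AND mask: 107.218.88.0
No, 107.218.88.54 is not in 113.206.190.64/26


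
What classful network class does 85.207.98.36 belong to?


First octet: 85
Binary: 01010101
0xxxxxxx -> Class A (1-126)
Class A, default mask 255.0.0.0 (/8)


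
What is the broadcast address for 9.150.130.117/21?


Network: 9.150.128.0/21
Host bits = 11
Set all host bits to 1:
Broadcast: 9.150.135.255


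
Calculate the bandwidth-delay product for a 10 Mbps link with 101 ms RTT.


BDP = bandwidth * RTT
= 10 Mbps * 101 ms
= 10 * 1e6 * 101 / 1000 bits
= 1010000 bits
= 126250 bytes
= 123.291 KB
BDP = 1010000 bits (126250 bytes)


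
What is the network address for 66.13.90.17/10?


IP:   01000010.00001101.01011010.00010001
Mask: 11111111.11000000.00000000.00000000
AND operation:
Net:  01000010.00000000.00000000.00000000
Network: 66.0.0.0/10


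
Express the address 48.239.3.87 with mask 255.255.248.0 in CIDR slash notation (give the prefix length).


Binary: 11111111.11111111.11111000.00000000
Count leading 1s
Prefix: /21


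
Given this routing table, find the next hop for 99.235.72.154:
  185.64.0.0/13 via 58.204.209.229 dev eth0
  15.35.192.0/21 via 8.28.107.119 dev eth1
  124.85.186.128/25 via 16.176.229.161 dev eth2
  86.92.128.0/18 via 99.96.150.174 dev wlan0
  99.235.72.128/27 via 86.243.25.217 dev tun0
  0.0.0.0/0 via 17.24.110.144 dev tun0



Longest prefix match for 99.235.72.154:
  /13 185.64.0.0: no
  /21 15.35.192.0: no
  /25 124.85.186.128: no
  /18 86.92.128.0: no
  /27 99.235.72.128: MATCH
  /0 0.0.0.0: MATCH
Selected: next-hop 86.243.25.217 via tun0 (matched /27)


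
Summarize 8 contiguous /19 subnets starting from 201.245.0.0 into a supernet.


Original prefix: /19
Number of subnets: 8 = 2^3
New prefix = 19 - 3 = 16
Supernet: 201.245.0.0/16


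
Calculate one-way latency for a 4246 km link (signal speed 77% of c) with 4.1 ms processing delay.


Speed = 0.77 * 3e5 km/s = 231000 km/s
Propagation delay = 4246 / 231000 = 0.0184 s = 18.381 ms
Processing delay = 4.1 ms
Total one-way latency = 22.481 ms


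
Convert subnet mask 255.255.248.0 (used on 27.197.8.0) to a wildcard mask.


Subnet mask: 255.255.248.0
Wildcard = 255.255.255.255 - subnet mask
255 - 255 = 0
255 - 255 = 0
255 - 248 = 7
255 - 0 = 255
Wildcard: 0.0.7.255


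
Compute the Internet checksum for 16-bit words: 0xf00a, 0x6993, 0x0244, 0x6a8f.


Sum all words (with carry folding):
+ 0xf00a = 0xf00a
+ 0x6993 = 0x599e
+ 0x0244 = 0x5be2
+ 0x6a8f = 0xc671
One's complement: ~0xc671
Checksum = 0x398e


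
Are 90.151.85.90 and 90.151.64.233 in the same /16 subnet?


Mask: 255.255.0.0
90.151.85.90 AND mask = 90.151.0.0
90.151.64.233 AND mask = 90.151.0.0
Yes, same subnet (90.151.0.0)


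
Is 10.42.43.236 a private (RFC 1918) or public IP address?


RFC 1918 private ranges:
  10.0.0.0/8 (10.0.0.0 - 10.255.255.255)
  172.16.0.0/12 (172.16.0.0 - 172.31.255.255)
  192.168.0.0/16 (192.168.0.0 - 192.168.255.255)
Private (in 10.0.0.0/8)


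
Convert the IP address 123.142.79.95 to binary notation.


123 = 01111011
142 = 10001110
79 = 01001111
95 = 01011111
Binary: 01111011.10001110.01001111.01011111


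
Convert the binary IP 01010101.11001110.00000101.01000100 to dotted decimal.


01010101 = 85
11001110 = 206
00000101 = 5
01000100 = 68
IP: 85.206.5.68


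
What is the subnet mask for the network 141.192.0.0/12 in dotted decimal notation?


/12 means 12 network bits, 20 host bits
Binary: 11111111111100000000000000000000
Mask: 255.240.0.0


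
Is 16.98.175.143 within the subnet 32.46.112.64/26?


Subnet network: 32.46.112.64
Test IP AND mask: 16.98.175.128
No, 16.98.175.143 is not in 32.46.112.64/26


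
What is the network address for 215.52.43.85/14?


IP:   11010111.00110100.00101011.01010101
Mask: 11111111.11111100.00000000.00000000
AND operation:
Net:  11010111.00110100.00000000.00000000
Network: 215.52.0.0/14


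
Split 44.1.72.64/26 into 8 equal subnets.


New prefix = 26 + 3 = 29
Each subnet has 8 addresses
  44.1.72.64/29
  44.1.72.72/29
  44.1.72.80/29
  44.1.72.88/29
  44.1.72.96/29
  44.1.72.104/29
  44.1.72.112/29
  44.1.72.120/29
Subnets: 44.1.72.64/29, 44.1.72.72/29, 44.1.72.80/29, 44.1.72.88/29, 44.1.72.96/29, 44.1.72.104/29, 44.1.72.112/29, 44.1.72.120/29


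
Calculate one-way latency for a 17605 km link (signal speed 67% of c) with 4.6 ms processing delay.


Speed = 0.67 * 3e5 km/s = 201000 km/s
Propagation delay = 17605 / 201000 = 0.0876 s = 87.5871 ms
Processing delay = 4.6 ms
Total one-way latency = 92.1871 ms


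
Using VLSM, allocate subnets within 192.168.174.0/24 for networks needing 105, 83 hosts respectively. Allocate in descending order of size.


105 hosts -> /25 (126 usable): 192.168.174.0/25
83 hosts -> /25 (126 usable): 192.168.174.128/25
Allocation: 192.168.174.0/25 (105 hosts, 126 usable); 192.168.174.128/25 (83 hosts, 126 usable)


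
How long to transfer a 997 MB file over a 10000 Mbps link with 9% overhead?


Effective throughput = 10000 * (1 - 9/100) = 9100 Mbps
File size in Mb = 997 * 8 = 7976 Mb
Time = 7976 / 9100
Time = 0.8765 seconds


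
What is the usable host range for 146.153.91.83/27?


Network: 146.153.91.64
Broadcast: 146.153.91.95
First usable = network + 1
Last usable = broadcast - 1
Range: 146.153.91.65 to 146.153.91.94


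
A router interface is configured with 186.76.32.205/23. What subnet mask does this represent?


/23 means 23 network bits, 9 host bits
Binary: 11111111111111111111111000000000
Mask: 255.255.254.0


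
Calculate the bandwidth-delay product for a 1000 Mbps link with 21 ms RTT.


BDP = bandwidth * RTT
= 1000 Mbps * 21 ms
= 1000 * 1e6 * 21 / 1000 bits
= 21000000 bits
= 2625000 bytes
= 2563.4766 KB
BDP = 21000000 bits (2625000 bytes)


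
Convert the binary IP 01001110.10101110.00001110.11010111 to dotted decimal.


01001110 = 78
10101110 = 174
00001110 = 14
11010111 = 215
IP: 78.174.14.215


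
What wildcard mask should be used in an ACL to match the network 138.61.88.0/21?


Subnet mask: 255.255.248.0
Wildcard = 255.255.255.255 - subnet mask
255 - 255 = 0
255 - 255 = 0
255 - 248 = 7
255 - 0 = 255
Wildcard: 0.0.7.255


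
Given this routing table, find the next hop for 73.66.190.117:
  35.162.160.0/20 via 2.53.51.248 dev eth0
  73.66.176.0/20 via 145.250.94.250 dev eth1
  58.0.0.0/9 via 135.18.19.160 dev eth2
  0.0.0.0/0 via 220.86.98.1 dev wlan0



Longest prefix match for 73.66.190.117:
  /20 35.162.160.0: no
  /20 73.66.176.0: MATCH
  /9 58.0.0.0: no
  /0 0.0.0.0: MATCH
Selected: next-hop 145.250.94.250 via eth1 (matched /20)


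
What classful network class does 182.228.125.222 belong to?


First octet: 182
Binary: 10110110
10xxxxxx -> Class B (128-191)
Class B, default mask 255.255.0.0 (/16)


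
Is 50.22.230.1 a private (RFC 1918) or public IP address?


RFC 1918 private ranges:
  10.0.0.0/8 (10.0.0.0 - 10.255.255.255)
  172.16.0.0/12 (172.16.0.0 - 172.31.255.255)
  192.168.0.0/16 (192.168.0.0 - 192.168.255.255)
Public (not in any RFC 1918 range)


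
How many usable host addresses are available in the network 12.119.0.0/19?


Host bits = 32 - 19 = 13
Total addresses = 2^13 = 8192
Usable = total - 2 (network and broadcast)
Usable hosts: 8190


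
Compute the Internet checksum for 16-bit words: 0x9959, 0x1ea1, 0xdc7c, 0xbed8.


Sum all words (with carry folding):
+ 0x9959 = 0x9959
+ 0x1ea1 = 0xb7fa
+ 0xdc7c = 0x9477
+ 0xbed8 = 0x5350
One's complement: ~0x5350
Checksum = 0xacaf


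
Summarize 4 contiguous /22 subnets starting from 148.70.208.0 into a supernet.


Original prefix: /22
Number of subnets: 4 = 2^2
New prefix = 22 - 2 = 20
Supernet: 148.70.208.0/20


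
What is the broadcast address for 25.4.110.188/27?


Network: 25.4.110.160/27
Host bits = 5
Set all host bits to 1:
Broadcast: 25.4.110.191


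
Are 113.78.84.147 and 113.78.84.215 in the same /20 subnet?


Mask: 255.255.240.0
113.78.84.147 AND mask = 113.78.80.0
113.78.84.215 AND mask = 113.78.80.0
Yes, same subnet (113.78.80.0)


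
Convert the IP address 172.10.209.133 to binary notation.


172 = 10101100
10 = 00001010
209 = 11010001
133 = 10000101
Binary: 10101100.00001010.11010001.10000101


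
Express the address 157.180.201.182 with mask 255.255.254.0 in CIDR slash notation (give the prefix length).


Binary: 11111111.11111111.11111110.00000000
Count leading 1s
Prefix: /23


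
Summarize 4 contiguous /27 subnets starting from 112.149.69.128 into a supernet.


Original prefix: /27
Number of subnets: 4 = 2^2
New prefix = 27 - 2 = 25
Supernet: 112.149.69.128/25


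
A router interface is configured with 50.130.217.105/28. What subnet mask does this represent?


/28 means 28 network bits, 4 host bits
Binary: 11111111111111111111111111110000
Mask: 255.255.255.240


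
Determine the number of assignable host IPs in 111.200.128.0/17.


Host bits = 32 - 17 = 15
Total addresses = 2^15 = 32768
Usable = total - 2 (network and broadcast)
Usable hosts: 32766


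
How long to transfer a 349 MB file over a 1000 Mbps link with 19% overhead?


Effective throughput = 1000 * (1 - 19/100) = 810 Mbps
File size in Mb = 349 * 8 = 2792 Mb
Time = 2792 / 810
Time = 3.4469 seconds


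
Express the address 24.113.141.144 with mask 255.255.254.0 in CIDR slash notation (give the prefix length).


Binary: 11111111.11111111.11111110.00000000
Count leading 1s
Prefix: /23


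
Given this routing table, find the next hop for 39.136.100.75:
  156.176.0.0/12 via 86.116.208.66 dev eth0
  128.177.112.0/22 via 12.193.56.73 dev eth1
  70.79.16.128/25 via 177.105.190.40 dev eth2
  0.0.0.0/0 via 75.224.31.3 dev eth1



Longest prefix match for 39.136.100.75:
  /12 156.176.0.0: no
  /22 128.177.112.0: no
  /25 70.79.16.128: no
  /0 0.0.0.0: MATCH
Selected: next-hop 75.224.31.3 via eth1 (matched /0)


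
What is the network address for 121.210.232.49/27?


IP:   01111001.11010010.11101000.00110001
Mask: 11111111.11111111.11111111.11100000
AND operation:
Net:  01111001.11010010.11101000.00100000
Network: 121.210.232.32/27


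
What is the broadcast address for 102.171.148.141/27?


Network: 102.171.148.128/27
Host bits = 5
Set all host bits to 1:
Broadcast: 102.171.148.159


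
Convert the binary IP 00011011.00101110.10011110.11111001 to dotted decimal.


00011011 = 27
00101110 = 46
10011110 = 158
11111001 = 249
IP: 27.46.158.249


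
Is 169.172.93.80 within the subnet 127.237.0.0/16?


Subnet network: 127.237.0.0
Test IP AND mask: 169.172.0.0
No, 169.172.93.80 is not in 127.237.0.0/16


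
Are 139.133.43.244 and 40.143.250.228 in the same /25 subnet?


Mask: 255.255.255.128
139.133.43.244 AND mask = 139.133.43.128
40.143.250.228 AND mask = 40.143.250.128
No, different subnets (139.133.43.128 vs 40.143.250.128)


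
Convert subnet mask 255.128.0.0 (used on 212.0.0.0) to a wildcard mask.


Subnet mask: 255.128.0.0
Wildcard = 255.255.255.255 - subnet mask
255 - 255 = 0
255 - 128 = 127
255 - 0 = 255
255 - 0 = 255
Wildcard: 0.127.255.255


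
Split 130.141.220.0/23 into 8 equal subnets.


New prefix = 23 + 3 = 26
Each subnet has 64 addresses
  130.141.220.0/26
  130.141.220.64/26
  130.141.220.128/26
  130.141.220.192/26
  130.141.221.0/26
  130.141.221.64/26
  130.141.221.128/26
  130.141.221.192/26
Subnets: 130.141.220.0/26, 130.141.220.64/26, 130.141.220.128/26, 130.141.220.192/26, 130.141.221.0/26, 130.141.221.64/26, 130.141.221.128/26, 130.141.221.192/26


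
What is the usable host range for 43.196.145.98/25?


Network: 43.196.145.0
Broadcast: 43.196.145.127
First usable = network + 1
Last usable = broadcast - 1
Range: 43.196.145.1 to 43.196.145.126


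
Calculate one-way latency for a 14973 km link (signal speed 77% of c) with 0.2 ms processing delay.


Speed = 0.77 * 3e5 km/s = 231000 km/s
Propagation delay = 14973 / 231000 = 0.0648 s = 64.8182 ms
Processing delay = 0.2 ms
Total one-way latency = 65.0182 ms


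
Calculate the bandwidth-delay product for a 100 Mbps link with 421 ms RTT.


BDP = bandwidth * RTT
= 100 Mbps * 421 ms
= 100 * 1e6 * 421 / 1000 bits
= 42100000 bits
= 5262500 bytes
= 5139.1602 KB
BDP = 42100000 bits (5262500 bytes)


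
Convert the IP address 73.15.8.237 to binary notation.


73 = 01001001
15 = 00001111
8 = 00001000
237 = 11101101
Binary: 01001001.00001111.00001000.11101101


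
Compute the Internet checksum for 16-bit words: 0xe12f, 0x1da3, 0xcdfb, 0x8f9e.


Sum all words (with carry folding):
+ 0xe12f = 0xe12f
+ 0x1da3 = 0xfed2
+ 0xcdfb = 0xccce
+ 0x8f9e = 0x5c6d
One's complement: ~0x5c6d
Checksum = 0xa392


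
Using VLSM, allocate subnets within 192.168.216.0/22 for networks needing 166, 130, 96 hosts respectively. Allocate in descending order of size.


166 hosts -> /24 (254 usable): 192.168.216.0/24
130 hosts -> /24 (254 usable): 192.168.217.0/24
96 hosts -> /25 (126 usable): 192.168.218.0/25
Allocation: 192.168.216.0/24 (166 hosts, 254 usable); 192.168.217.0/24 (130 hosts, 254 usable); 192.168.218.0/25 (96 hosts, 126 usable)


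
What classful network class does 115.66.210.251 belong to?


First octet: 115
Binary: 01110011
0xxxxxxx -> Class A (1-126)
Class A, default mask 255.0.0.0 (/8)


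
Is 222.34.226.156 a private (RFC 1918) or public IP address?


RFC 1918 private ranges:
  10.0.0.0/8 (10.0.0.0 - 10.255.255.255)
  172.16.0.0/12 (172.16.0.0 - 172.31.255.255)
  192.168.0.0/16 (192.168.0.0 - 192.168.255.255)
Public (not in any RFC 1918 range)


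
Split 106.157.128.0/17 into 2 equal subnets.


New prefix = 17 + 1 = 18
Each subnet has 16384 addresses
  106.157.128.0/18
  106.157.192.0/18
Subnets: 106.157.128.0/18, 106.157.192.0/18


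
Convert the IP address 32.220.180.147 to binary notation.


32 = 00100000
220 = 11011100
180 = 10110100
147 = 10010011
Binary: 00100000.11011100.10110100.10010011


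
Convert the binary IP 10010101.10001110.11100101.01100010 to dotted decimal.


10010101 = 149
10001110 = 142
11100101 = 229
01100010 = 98
IP: 149.142.229.98


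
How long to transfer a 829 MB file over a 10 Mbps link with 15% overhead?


Effective throughput = 10 * (1 - 15/100) = 8.5 Mbps
File size in Mb = 829 * 8 = 6632 Mb
Time = 6632 / 8.5
Time = 780.2353 seconds


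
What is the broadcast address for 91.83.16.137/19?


Network: 91.83.0.0/19
Host bits = 13
Set all host bits to 1:
Broadcast: 91.83.31.255


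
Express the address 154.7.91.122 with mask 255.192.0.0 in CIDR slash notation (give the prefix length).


Binary: 11111111.11000000.00000000.00000000
Count leading 1s
Prefix: /10


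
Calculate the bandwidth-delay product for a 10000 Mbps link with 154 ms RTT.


BDP = bandwidth * RTT
= 10000 Mbps * 154 ms
= 10000 * 1e6 * 154 / 1000 bits
= 1540000000 bits
= 192500000 bytes
= 187988.2812 KB
BDP = 1540000000 bits (192500000 bytes)


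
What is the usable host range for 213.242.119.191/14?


Network: 213.240.0.0
Broadcast: 213.243.255.255
First usable = network + 1
Last usable = broadcast - 1
Range: 213.240.0.1 to 213.243.255.254


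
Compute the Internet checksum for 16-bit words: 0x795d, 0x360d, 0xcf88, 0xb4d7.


Sum all words (with carry folding):
+ 0x795d = 0x795d
+ 0x360d = 0xaf6a
+ 0xcf88 = 0x7ef3
+ 0xb4d7 = 0x33cb
One's complement: ~0x33cb
Checksum = 0xcc34


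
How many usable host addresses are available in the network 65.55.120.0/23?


Host bits = 32 - 23 = 9
Total addresses = 2^9 = 512
Usable = total - 2 (network and broadcast)
Usable hosts: 510


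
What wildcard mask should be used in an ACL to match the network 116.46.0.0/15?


Subnet mask: 255.254.0.0
Wildcard = 255.255.255.255 - subnet mask
255 - 255 = 0
255 - 254 = 1
255 - 0 = 255
255 - 0 = 255
Wildcard: 0.1.255.255


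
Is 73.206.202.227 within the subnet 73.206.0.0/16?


Subnet network: 73.206.0.0
Test IP AND mask: 73.206.0.0
Yes, 73.206.202.227 is in 73.206.0.0/16


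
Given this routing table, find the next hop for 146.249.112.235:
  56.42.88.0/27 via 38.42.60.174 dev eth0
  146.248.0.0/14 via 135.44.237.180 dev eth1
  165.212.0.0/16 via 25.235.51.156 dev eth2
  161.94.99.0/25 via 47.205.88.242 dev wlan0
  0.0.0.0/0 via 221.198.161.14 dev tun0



Longest prefix match for 146.249.112.235:
  /27 56.42.88.0: no
  /14 146.248.0.0: MATCH
  /16 165.212.0.0: no
  /25 161.94.99.0: no
  /0 0.0.0.0: MATCH
Selected: next-hop 135.44.237.180 via eth1 (matched /14)


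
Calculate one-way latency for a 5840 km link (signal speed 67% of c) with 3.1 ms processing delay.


Speed = 0.67 * 3e5 km/s = 201000 km/s
Propagation delay = 5840 / 201000 = 0.0291 s = 29.0547 ms
Processing delay = 3.1 ms
Total one-way latency = 32.1547 ms


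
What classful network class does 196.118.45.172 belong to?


First octet: 196
Binary: 11000100
110xxxxx -> Class C (192-223)
Class C, default mask 255.255.255.0 (/24)


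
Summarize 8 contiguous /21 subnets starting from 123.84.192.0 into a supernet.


Original prefix: /21
Number of subnets: 8 = 2^3
New prefix = 21 - 3 = 18
Supernet: 123.84.192.0/18


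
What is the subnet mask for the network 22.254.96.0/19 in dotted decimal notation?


/19 means 19 network bits, 13 host bits
Binary: 11111111111111111110000000000000
Mask: 255.255.224.0


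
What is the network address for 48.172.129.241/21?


IP:   00110000.10101100.10000001.11110001
Mask: 11111111.11111111.11111000.00000000
AND operation:
Net:  00110000.10101100.10000000.00000000
Network: 48.172.128.0/21


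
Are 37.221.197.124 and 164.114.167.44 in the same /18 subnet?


Mask: 255.255.192.0
37.221.197.124 AND mask = 37.221.192.0
164.114.167.44 AND mask = 164.114.128.0
No, different subnets (37.221.192.0 vs 164.114.128.0)


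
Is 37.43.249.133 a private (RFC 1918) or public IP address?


RFC 1918 private ranges:
  10.0.0.0/8 (10.0.0.0 - 10.255.255.255)
  172.16.0.0/12 (172.16.0.0 - 172.31.255.255)
  192.168.0.0/16 (192.168.0.0 - 192.168.255.255)
Public (not in any RFC 1918 range)


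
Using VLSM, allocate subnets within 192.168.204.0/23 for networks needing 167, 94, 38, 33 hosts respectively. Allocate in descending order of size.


167 hosts -> /24 (254 usable): 192.168.204.0/24
94 hosts -> /25 (126 usable): 192.168.205.0/25
38 hosts -> /26 (62 usable): 192.168.205.128/26
33 hosts -> /26 (62 usable): 192.168.205.192/26
Allocation: 192.168.204.0/24 (167 hosts, 254 usable); 192.168.205.0/25 (94 hosts, 126 usable); 192.168.205.128/26 (38 hosts, 62 usable); 192.168.205.192/26 (33 hosts, 62 usable)


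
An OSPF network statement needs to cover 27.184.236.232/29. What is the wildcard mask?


Subnet mask: 255.255.255.248
Wildcard = 255.255.255.255 - subnet mask
255 - 255 = 0
255 - 255 = 0
255 - 255 = 0
255 - 248 = 7
Wildcard: 0.0.0.7


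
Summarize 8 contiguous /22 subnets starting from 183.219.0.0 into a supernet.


Original prefix: /22
Number of subnets: 8 = 2^3
New prefix = 22 - 3 = 19
Supernet: 183.219.0.0/19


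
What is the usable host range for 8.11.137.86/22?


Network: 8.11.136.0
Broadcast: 8.11.139.255
First usable = network + 1
Last usable = broadcast - 1
Range: 8.11.136.1 to 8.11.139.254


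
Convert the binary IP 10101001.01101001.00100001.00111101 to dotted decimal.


10101001 = 169
01101001 = 105
00100001 = 33
00111101 = 61
IP: 169.105.33.61


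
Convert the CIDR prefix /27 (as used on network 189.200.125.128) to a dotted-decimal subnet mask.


/27 means 27 network bits, 5 host bits
Binary: 11111111111111111111111111100000
Mask: 255.255.255.224


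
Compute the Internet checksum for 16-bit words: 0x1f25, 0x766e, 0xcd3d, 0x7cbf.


Sum all words (with carry folding):
+ 0x1f25 = 0x1f25
+ 0x766e = 0x9593
+ 0xcd3d = 0x62d1
+ 0x7cbf = 0xdf90
One's complement: ~0xdf90
Checksum = 0x206f


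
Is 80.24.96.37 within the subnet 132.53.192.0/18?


Subnet network: 132.53.192.0
Test IP AND mask: 80.24.64.0
No, 80.24.96.37 is not in 132.53.192.0/18


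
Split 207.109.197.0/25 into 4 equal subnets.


New prefix = 25 + 2 = 27
Each subnet has 32 addresses
  207.109.197.0/27
  207.109.197.32/27
  207.109.197.64/27
  207.109.197.96/27
Subnets: 207.109.197.0/27, 207.109.197.32/27, 207.109.197.64/27, 207.109.197.96/27


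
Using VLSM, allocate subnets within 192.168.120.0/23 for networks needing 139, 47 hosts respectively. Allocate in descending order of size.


139 hosts -> /24 (254 usable): 192.168.120.0/24
47 hosts -> /26 (62 usable): 192.168.121.0/26
Allocation: 192.168.120.0/24 (139 hosts, 254 usable); 192.168.121.0/26 (47 hosts, 62 usable)


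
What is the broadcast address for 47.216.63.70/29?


Network: 47.216.63.64/29
Host bits = 3
Set all host bits to 1:
Broadcast: 47.216.63.71


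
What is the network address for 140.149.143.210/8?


IP:   10001100.10010101.10001111.11010010
Mask: 11111111.00000000.00000000.00000000
AND operation:
Net:  10001100.00000000.00000000.00000000
Network: 140.0.0.0/8


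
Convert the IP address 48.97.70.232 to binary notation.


48 = 00110000
97 = 01100001
70 = 01000110
232 = 11101000
Binary: 00110000.01100001.01000110.11101000


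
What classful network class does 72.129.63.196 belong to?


First octet: 72
Binary: 01001000
0xxxxxxx -> Class A (1-126)
Class A, default mask 255.0.0.0 (/8)


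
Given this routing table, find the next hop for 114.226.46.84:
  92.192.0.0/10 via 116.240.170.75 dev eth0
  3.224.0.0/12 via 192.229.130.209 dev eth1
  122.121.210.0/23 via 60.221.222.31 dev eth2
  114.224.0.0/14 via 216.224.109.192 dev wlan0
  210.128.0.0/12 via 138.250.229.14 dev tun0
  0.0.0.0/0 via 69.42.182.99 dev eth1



Longest prefix match for 114.226.46.84:
  /10 92.192.0.0: no
  /12 3.224.0.0: no
  /23 122.121.210.0: no
  /14 114.224.0.0: MATCH
  /12 210.128.0.0: no
  /0 0.0.0.0: MATCH
Selected: next-hop 216.224.109.192 via wlan0 (matched /14)


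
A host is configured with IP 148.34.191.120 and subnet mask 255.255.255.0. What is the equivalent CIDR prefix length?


Binary: 11111111.11111111.11111111.00000000
Count leading 1s
Prefix: /24


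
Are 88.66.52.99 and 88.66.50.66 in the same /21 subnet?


Mask: 255.255.248.0
88.66.52.99 AND mask = 88.66.48.0
88.66.50.66 AND mask = 88.66.48.0
Yes, same subnet (88.66.48.0)


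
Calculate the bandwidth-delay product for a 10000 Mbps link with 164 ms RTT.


BDP = bandwidth * RTT
= 10000 Mbps * 164 ms
= 10000 * 1e6 * 164 / 1000 bits
= 1640000000 bits
= 205000000 bytes
= 200195.3125 KB
BDP = 1640000000 bits (205000000 bytes)


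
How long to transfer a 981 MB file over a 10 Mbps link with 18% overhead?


Effective throughput = 10 * (1 - 18/100) = 8.2 Mbps
File size in Mb = 981 * 8 = 7848 Mb
Time = 7848 / 8.2
Time = 957.0732 seconds


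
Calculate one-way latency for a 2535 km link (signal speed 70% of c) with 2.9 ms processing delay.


Speed = 0.7 * 3e5 km/s = 210000 km/s
Propagation delay = 2535 / 210000 = 0.0121 s = 12.0714 ms
Processing delay = 2.9 ms
Total one-way latency = 14.9714 ms


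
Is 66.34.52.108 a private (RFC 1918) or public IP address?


RFC 1918 private ranges:
  10.0.0.0/8 (10.0.0.0 - 10.255.255.255)
  172.16.0.0/12 (172.16.0.0 - 172.31.255.255)
  192.168.0.0/16 (192.168.0.0 - 192.168.255.255)
Public (not in any RFC 1918 range)


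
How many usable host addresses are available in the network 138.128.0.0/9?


Host bits = 32 - 9 = 23
Total addresses = 2^23 = 8388608
Usable = total - 2 (network and broadcast)
Usable hosts: 8388606


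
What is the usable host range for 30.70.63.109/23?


Network: 30.70.62.0
Broadcast: 30.70.63.255
First usable = network + 1
Last usable = broadcast - 1
Range: 30.70.62.1 to 30.70.63.254


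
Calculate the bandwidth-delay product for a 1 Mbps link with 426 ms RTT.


BDP = bandwidth * RTT
= 1 Mbps * 426 ms
= 1 * 1e6 * 426 / 1000 bits
= 426000 bits
= 53250 bytes
= 52.002 KB
BDP = 426000 bits (53250 bytes)


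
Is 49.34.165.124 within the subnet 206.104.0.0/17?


Subnet network: 206.104.0.0
Test IP AND mask: 49.34.128.0
No, 49.34.165.124 is not in 206.104.0.0/17


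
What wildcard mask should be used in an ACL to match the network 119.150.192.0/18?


Subnet mask: 255.255.192.0
Wildcard = 255.255.255.255 - subnet mask
255 - 255 = 0
255 - 255 = 0
255 - 192 = 63
255 - 0 = 255
Wildcard: 0.0.63.255


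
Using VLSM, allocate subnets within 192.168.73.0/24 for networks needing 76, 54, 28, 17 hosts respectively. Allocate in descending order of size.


76 hosts -> /25 (126 usable): 192.168.73.0/25
54 hosts -> /26 (62 usable): 192.168.73.128/26
28 hosts -> /27 (30 usable): 192.168.73.192/27
17 hosts -> /27 (30 usable): 192.168.73.224/27
Allocation: 192.168.73.0/25 (76 hosts, 126 usable); 192.168.73.128/26 (54 hosts, 62 usable); 192.168.73.192/27 (28 hosts, 30 usable); 192.168.73.224/27 (17 hosts, 30 usable)


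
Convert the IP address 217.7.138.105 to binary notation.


217 = 11011001
7 = 00000111
138 = 10001010
105 = 01101001
Binary: 11011001.00000111.10001010.01101001


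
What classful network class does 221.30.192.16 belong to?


First octet: 221
Binary: 11011101
110xxxxx -> Class C (192-223)
Class C, default mask 255.255.255.0 (/24)


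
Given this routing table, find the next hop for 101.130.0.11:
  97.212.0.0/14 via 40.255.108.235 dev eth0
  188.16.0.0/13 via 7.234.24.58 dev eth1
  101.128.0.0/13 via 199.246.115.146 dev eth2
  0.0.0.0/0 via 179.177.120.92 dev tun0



Longest prefix match for 101.130.0.11:
  /14 97.212.0.0: no
  /13 188.16.0.0: no
  /13 101.128.0.0: MATCH
  /0 0.0.0.0: MATCH
Selected: next-hop 199.246.115.146 via eth2 (matched /13)


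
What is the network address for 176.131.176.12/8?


IP:   10110000.10000011.10110000.00001100
Mask: 11111111.00000000.00000000.00000000
AND operation:
Net:  10110000.00000000.00000000.00000000
Network: 176.0.0.0/8


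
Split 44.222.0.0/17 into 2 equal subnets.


New prefix = 17 + 1 = 18
Each subnet has 16384 addresses
  44.222.0.0/18
  44.222.64.0/18
Subnets: 44.222.0.0/18, 44.222.64.0/18


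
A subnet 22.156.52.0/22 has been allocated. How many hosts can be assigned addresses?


Host bits = 32 - 22 = 10
Total addresses = 2^10 = 1024
Usable = total - 2 (network and broadcast)
Usable hosts: 1022


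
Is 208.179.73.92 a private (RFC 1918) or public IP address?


RFC 1918 private ranges:
  10.0.0.0/8 (10.0.0.0 - 10.255.255.255)
  172.16.0.0/12 (172.16.0.0 - 172.31.255.255)
  192.168.0.0/16 (192.168.0.0 - 192.168.255.255)
Public (not in any RFC 1918 range)


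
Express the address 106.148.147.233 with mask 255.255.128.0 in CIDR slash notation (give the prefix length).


Binary: 11111111.11111111.10000000.00000000
Count leading 1s
Prefix: /17


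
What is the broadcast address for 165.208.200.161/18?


Network: 165.208.192.0/18
Host bits = 14
Set all host bits to 1:
Broadcast: 165.208.255.255


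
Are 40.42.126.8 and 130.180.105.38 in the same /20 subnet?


Mask: 255.255.240.0
40.42.126.8 AND mask = 40.42.112.0
130.180.105.38 AND mask = 130.180.96.0
No, different subnets (40.42.112.0 vs 130.180.96.0)


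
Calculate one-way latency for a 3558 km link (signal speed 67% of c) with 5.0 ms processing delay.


Speed = 0.67 * 3e5 km/s = 201000 km/s
Propagation delay = 3558 / 201000 = 0.0177 s = 17.7015 ms
Processing delay = 5.0 ms
Total one-way latency = 22.7015 ms


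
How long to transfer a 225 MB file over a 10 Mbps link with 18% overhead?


Effective throughput = 10 * (1 - 18/100) = 8.2 Mbps
File size in Mb = 225 * 8 = 1800 Mb
Time = 1800 / 8.2
Time = 219.5122 seconds


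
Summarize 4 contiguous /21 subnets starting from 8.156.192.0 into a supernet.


Original prefix: /21
Number of subnets: 4 = 2^2
New prefix = 21 - 2 = 19
Supernet: 8.156.192.0/19


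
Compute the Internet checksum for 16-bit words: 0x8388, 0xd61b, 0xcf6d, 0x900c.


Sum all words (with carry folding):
+ 0x8388 = 0x8388
+ 0xd61b = 0x59a4
+ 0xcf6d = 0x2912
+ 0x900c = 0xb91e
One's complement: ~0xb91e
Checksum = 0x46e1


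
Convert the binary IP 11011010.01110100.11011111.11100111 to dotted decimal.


11011010 = 218
01110100 = 116
11011111 = 223
11100111 = 231
IP: 218.116.223.231


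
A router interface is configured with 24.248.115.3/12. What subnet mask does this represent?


/12 means 12 network bits, 20 host bits
Binary: 11111111111100000000000000000000
Mask: 255.240.0.0


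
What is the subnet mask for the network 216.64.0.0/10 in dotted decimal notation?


/10 means 10 network bits, 22 host bits
Binary: 11111111110000000000000000000000
Mask: 255.192.0.0


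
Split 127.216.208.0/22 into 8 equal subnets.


New prefix = 22 + 3 = 25
Each subnet has 128 addresses
  127.216.208.0/25
  127.216.208.128/25
  127.216.209.0/25
  127.216.209.128/25
  127.216.210.0/25
  127.216.210.128/25
  127.216.211.0/25
  127.216.211.128/25
Subnets: 127.216.208.0/25, 127.216.208.128/25, 127.216.209.0/25, 127.216.209.128/25, 127.216.210.0/25, 127.216.210.128/25, 127.216.211.0/25, 127.216.211.128/25


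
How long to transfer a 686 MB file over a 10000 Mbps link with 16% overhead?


Effective throughput = 10000 * (1 - 16/100) = 8400 Mbps
File size in Mb = 686 * 8 = 5488 Mb
Time = 5488 / 8400
Time = 0.6533 seconds


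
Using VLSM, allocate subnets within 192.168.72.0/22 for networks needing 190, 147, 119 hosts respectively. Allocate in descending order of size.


190 hosts -> /24 (254 usable): 192.168.72.0/24
147 hosts -> /24 (254 usable): 192.168.73.0/24
119 hosts -> /25 (126 usable): 192.168.74.0/25
Allocation: 192.168.72.0/24 (190 hosts, 254 usable); 192.168.73.0/24 (147 hosts, 254 usable); 192.168.74.0/25 (119 hosts, 126 usable)


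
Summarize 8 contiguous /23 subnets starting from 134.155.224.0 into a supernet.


Original prefix: /23
Number of subnets: 8 = 2^3
New prefix = 23 - 3 = 20
Supernet: 134.155.224.0/20


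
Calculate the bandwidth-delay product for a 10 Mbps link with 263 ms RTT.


BDP = bandwidth * RTT
= 10 Mbps * 263 ms
= 10 * 1e6 * 263 / 1000 bits
= 2630000 bits
= 328750 bytes
= 321.0449 KB
BDP = 2630000 bits (328750 bytes)


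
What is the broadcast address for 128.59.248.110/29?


Network: 128.59.248.104/29
Host bits = 3
Set all host bits to 1:
Broadcast: 128.59.248.111


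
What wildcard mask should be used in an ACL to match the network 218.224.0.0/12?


Subnet mask: 255.240.0.0
Wildcard = 255.255.255.255 - subnet mask
255 - 255 = 0
255 - 240 = 15
255 - 0 = 255
255 - 0 = 255
Wildcard: 0.15.255.255


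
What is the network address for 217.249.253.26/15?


IP:   11011001.11111001.11111101.00011010
Mask: 11111111.11111110.00000000.00000000
AND operation:
Net:  11011001.11111000.00000000.00000000
Network: 217.248.0.0/15


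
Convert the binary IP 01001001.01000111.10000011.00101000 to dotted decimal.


01001001 = 73
01000111 = 71
10000011 = 131
00101000 = 40
IP: 73.71.131.40


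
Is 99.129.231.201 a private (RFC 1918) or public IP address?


RFC 1918 private ranges:
  10.0.0.0/8 (10.0.0.0 - 10.255.255.255)
  172.16.0.0/12 (172.16.0.0 - 172.31.255.255)
  192.168.0.0/16 (192.168.0.0 - 192.168.255.255)
Public (not in any RFC 1918 range)


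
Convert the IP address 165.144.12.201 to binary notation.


165 = 10100101
144 = 10010000
12 = 00001100
201 = 11001001
Binary: 10100101.10010000.00001100.11001001


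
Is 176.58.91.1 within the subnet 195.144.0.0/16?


Subnet network: 195.144.0.0
Test IP AND mask: 176.58.0.0
No, 176.58.91.1 is not in 195.144.0.0/16


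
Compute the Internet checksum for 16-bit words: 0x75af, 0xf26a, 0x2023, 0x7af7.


Sum all words (with carry folding):
+ 0x75af = 0x75af
+ 0xf26a = 0x681a
+ 0x2023 = 0x883d
+ 0x7af7 = 0x0335
One's complement: ~0x0335
Checksum = 0xfcca


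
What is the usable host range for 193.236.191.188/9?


Network: 193.128.0.0
Broadcast: 193.255.255.255
First usable = network + 1
Last usable = broadcast - 1
Range: 193.128.0.1 to 193.255.255.254


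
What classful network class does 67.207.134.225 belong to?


First octet: 67
Binary: 01000011
0xxxxxxx -> Class A (1-126)
Class A, default mask 255.0.0.0 (/8)


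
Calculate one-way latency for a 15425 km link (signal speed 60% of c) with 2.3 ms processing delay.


Speed = 0.6 * 3e5 km/s = 180000 km/s
Propagation delay = 15425 / 180000 = 0.0857 s = 85.6944 ms
Processing delay = 2.3 ms
Total one-way latency = 87.9944 ms


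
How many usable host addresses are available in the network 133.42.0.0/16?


Host bits = 32 - 16 = 16
Total addresses = 2^16 = 65536
Usable = total - 2 (network and broadcast)
Usable hosts: 65534


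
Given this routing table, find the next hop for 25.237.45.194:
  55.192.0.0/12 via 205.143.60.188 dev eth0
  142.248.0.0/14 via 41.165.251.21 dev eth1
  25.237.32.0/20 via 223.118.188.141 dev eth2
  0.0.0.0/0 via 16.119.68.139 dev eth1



Longest prefix match for 25.237.45.194:
  /12 55.192.0.0: no
  /14 142.248.0.0: no
  /20 25.237.32.0: MATCH
  /0 0.0.0.0: MATCH
Selected: next-hop 223.118.188.141 via eth2 (matched /20)


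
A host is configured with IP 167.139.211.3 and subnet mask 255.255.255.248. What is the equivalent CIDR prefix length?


Binary: 11111111.11111111.11111111.11111000
Count leading 1s
Prefix: /29


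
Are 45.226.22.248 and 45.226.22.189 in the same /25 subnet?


Mask: 255.255.255.128
45.226.22.248 AND mask = 45.226.22.128
45.226.22.189 AND mask = 45.226.22.128
Yes, same subnet (45.226.22.128)


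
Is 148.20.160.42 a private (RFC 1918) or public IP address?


RFC 1918 private ranges:
  10.0.0.0/8 (10.0.0.0 - 10.255.255.255)
  172.16.0.0/12 (172.16.0.0 - 172.31.255.255)
  192.168.0.0/16 (192.168.0.0 - 192.168.255.255)
Public (not in any RFC 1918 range)


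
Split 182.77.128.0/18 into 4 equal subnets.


New prefix = 18 + 2 = 20
Each subnet has 4096 addresses
  182.77.128.0/20
  182.77.144.0/20
  182.77.160.0/20
  182.77.176.0/20
Subnets: 182.77.128.0/20, 182.77.144.0/20, 182.77.160.0/20, 182.77.176.0/20


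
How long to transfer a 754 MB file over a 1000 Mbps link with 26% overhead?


Effective throughput = 1000 * (1 - 26/100) = 740 Mbps
File size in Mb = 754 * 8 = 6032 Mb
Time = 6032 / 740
Time = 8.1514 seconds


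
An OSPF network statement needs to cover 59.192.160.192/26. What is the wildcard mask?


Subnet mask: 255.255.255.192
Wildcard = 255.255.255.255 - subnet mask
255 - 255 = 0
255 - 255 = 0
255 - 255 = 0
255 - 192 = 63
Wildcard: 0.0.0.63


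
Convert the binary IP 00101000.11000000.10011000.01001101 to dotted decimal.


00101000 = 40
11000000 = 192
10011000 = 152
01001101 = 77
IP: 40.192.152.77


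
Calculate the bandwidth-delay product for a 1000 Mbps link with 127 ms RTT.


BDP = bandwidth * RTT
= 1000 Mbps * 127 ms
= 1000 * 1e6 * 127 / 1000 bits
= 127000000 bits
= 15875000 bytes
= 15502.9297 KB
BDP = 127000000 bits (15875000 bytes)


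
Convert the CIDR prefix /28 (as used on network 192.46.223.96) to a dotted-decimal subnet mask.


/28 means 28 network bits, 4 host bits
Binary: 11111111111111111111111111110000
Mask: 255.255.255.240


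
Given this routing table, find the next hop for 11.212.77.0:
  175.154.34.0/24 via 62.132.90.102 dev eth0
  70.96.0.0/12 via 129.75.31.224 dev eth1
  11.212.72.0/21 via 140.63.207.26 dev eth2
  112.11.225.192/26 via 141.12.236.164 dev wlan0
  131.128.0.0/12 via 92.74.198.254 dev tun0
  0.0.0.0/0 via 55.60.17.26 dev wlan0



Longest prefix match for 11.212.77.0:
  /24 175.154.34.0: no
  /12 70.96.0.0: no
  /21 11.212.72.0: MATCH
  /26 112.11.225.192: no
  /12 131.128.0.0: no
  /0 0.0.0.0: MATCH
Selected: next-hop 140.63.207.26 via eth2 (matched /21)


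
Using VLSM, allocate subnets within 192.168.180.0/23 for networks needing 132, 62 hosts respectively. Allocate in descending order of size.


132 hosts -> /24 (254 usable): 192.168.180.0/24
62 hosts -> /26 (62 usable): 192.168.181.0/26
Allocation: 192.168.180.0/24 (132 hosts, 254 usable); 192.168.181.0/26 (62 hosts, 62 usable)


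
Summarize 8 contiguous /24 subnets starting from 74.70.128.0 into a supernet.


Original prefix: /24
Number of subnets: 8 = 2^3
New prefix = 24 - 3 = 21
Supernet: 74.70.128.0/21


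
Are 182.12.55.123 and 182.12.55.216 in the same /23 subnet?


Mask: 255.255.254.0
182.12.55.123 AND mask = 182.12.54.0
182.12.55.216 AND mask = 182.12.54.0
Yes, same subnet (182.12.54.0)


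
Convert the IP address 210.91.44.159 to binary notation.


210 = 11010010
91 = 01011011
44 = 00101100
159 = 10011111
Binary: 11010010.01011011.00101100.10011111


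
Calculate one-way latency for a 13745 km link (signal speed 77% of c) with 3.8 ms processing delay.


Speed = 0.77 * 3e5 km/s = 231000 km/s
Propagation delay = 13745 / 231000 = 0.0595 s = 59.5022 ms
Processing delay = 3.8 ms
Total one-way latency = 63.3022 ms


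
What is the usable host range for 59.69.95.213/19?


Network: 59.69.64.0
Broadcast: 59.69.95.255
First usable = network + 1
Last usable = broadcast - 1
Range: 59.69.64.1 to 59.69.95.254


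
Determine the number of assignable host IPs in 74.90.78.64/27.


Host bits = 32 - 27 = 5
Total addresses = 2^5 = 32
Usable = total - 2 (network and broadcast)
Usable hosts: 30


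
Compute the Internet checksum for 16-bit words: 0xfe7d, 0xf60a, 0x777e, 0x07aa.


Sum all words (with carry folding):
+ 0xfe7d = 0xfe7d
+ 0xf60a = 0xf488
+ 0x777e = 0x6c07
+ 0x07aa = 0x73b1
One's complement: ~0x73b1
Checksum = 0x8c4e


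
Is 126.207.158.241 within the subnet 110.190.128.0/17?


Subnet network: 110.190.128.0
Test IP AND mask: 126.207.128.0
No, 126.207.158.241 is not in 110.190.128.0/17


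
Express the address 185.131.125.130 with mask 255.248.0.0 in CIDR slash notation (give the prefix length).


Binary: 11111111.11111000.00000000.00000000
Count leading 1s
Prefix: /13


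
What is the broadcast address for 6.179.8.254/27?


Network: 6.179.8.224/27
Host bits = 5
Set all host bits to 1:
Broadcast: 6.179.8.255


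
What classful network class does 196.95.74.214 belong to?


First octet: 196
Binary: 11000100
110xxxxx -> Class C (192-223)
Class C, default mask 255.255.255.0 (/24)


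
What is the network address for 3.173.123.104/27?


IP:   00000011.10101101.01111011.01101000
Mask: 11111111.11111111.11111111.11100000
AND operation:
Net:  00000011.10101101.01111011.01100000
Network: 3.173.123.96/27


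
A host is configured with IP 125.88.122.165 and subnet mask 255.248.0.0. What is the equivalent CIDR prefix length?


Binary: 11111111.11111000.00000000.00000000
Count leading 1s
Prefix: /13


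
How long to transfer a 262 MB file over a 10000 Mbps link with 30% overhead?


Effective throughput = 10000 * (1 - 30/100) = 7000 Mbps
File size in Mb = 262 * 8 = 2096 Mb
Time = 2096 / 7000
Time = 0.2994 seconds


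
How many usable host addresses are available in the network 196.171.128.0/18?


Host bits = 32 - 18 = 14
Total addresses = 2^14 = 16384
Usable = total - 2 (network and broadcast)
Usable hosts: 16382
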